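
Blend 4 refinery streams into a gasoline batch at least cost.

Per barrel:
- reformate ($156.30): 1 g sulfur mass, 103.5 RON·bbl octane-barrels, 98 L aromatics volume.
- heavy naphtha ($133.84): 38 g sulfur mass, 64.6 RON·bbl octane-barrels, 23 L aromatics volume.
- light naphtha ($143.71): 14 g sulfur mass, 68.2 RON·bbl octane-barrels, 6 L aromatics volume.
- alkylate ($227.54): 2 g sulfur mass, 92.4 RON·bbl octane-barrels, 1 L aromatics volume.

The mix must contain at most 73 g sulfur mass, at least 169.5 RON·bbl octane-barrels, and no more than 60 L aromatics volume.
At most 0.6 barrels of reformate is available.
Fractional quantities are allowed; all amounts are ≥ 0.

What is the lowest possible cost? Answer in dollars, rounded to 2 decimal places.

$325.83

This is a linear program. Let x1 = barrels of reformate, x2 = barrels of heavy naphtha, x3 = barrels of light naphtha, x4 = barrels of alkylate.
Minimize 156.3x1 + 133.84x2 + 143.71x3 + 227.54x4 s.t.:
  1x1 + 38x2 + 14x3 + 2x4 ≤ 73   (sulfur mass)
  103.5x1 + 64.6x2 + 68.2x3 + 92.4x4 ≥ 169.5   (octane-barrels)
  98x1 + 23x2 + 6x3 + 1x4 ≤ 60   (aromatics volume)
  x1 ≤ 0.6
  x1, x2, x3, x4 ≥ 0.
At the optimum only reformate, light naphtha are positive (heavy naphtha, alkylate = 0). The octane-barrels and aromatics volume requirements are met with equality.
That vertex is x1 = 0.50721, x3 = 1.7156.
Total cost: 156.3·0.50721 + 143.71·1.7156 = 325.8258.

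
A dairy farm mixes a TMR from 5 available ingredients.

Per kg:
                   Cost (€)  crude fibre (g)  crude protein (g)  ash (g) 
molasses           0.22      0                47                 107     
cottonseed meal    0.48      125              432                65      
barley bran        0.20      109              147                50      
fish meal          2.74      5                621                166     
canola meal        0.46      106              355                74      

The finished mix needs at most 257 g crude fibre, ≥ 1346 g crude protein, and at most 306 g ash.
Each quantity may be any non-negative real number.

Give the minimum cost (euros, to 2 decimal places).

€3.05

Set it up as a linear program. Let x1 = kg of molasses, x2 = kg of cottonseed meal, x3 = kg of barley bran, x4 = kg of fish meal, x5 = kg of canola meal.
min 0.22x1 + 0.48x2 + 0.2x3 + 2.74x4 + 0.46x5 with:
  125x2 + 109x3 + 5x4 + 106x5 ≤ 257   (crude fibre)
  47x1 + 432x2 + 147x3 + 621x4 + 355x5 ≥ 1346   (crude protein)
  107x1 + 65x2 + 50x3 + 166x4 + 74x5 ≤ 306   (ash)
  x1, x2, x3, x4, x5 ≥ 0.
At the optimum only cottonseed meal, fish meal are positive (molasses, barley bran, canola meal = 0). There the crude fibre and crude protein constraints are tight.
So cottonseed meal = 2.026 kg, fish meal = 0.7583 kg.
Hence cost = 0.48·2.026 + 2.74·0.7583 = €3.0502.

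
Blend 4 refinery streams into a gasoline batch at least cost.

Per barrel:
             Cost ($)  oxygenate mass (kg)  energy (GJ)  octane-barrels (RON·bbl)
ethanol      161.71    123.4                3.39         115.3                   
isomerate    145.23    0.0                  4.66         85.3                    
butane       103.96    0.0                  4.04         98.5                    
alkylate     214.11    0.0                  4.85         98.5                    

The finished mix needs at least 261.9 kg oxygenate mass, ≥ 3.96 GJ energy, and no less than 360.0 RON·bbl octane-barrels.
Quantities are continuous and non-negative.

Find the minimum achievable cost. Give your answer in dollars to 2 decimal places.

Let x1 = barrels of ethanol, x2 = barrels of isomerate, x3 = barrels of butane, x4 = barrels of alkylate.
min 161.71x1 + 145.23x2 + 103.96x3 + 214.11x4 subject to:
  123.4x1 ≥ 261.9   (oxygenate mass)
  3.39x1 + 4.66x2 + 4.04x3 + 4.85x4 ≥ 3.96   (energy)
  115.3x1 + 85.3x2 + 98.5x3 + 98.5x4 ≥ 360   (octane-barrels)
  x1, x2, x3, x4 ≥ 0.
The optimal basis is {ethanol, butane}; isomerate, alkylate drop out. There the oxygenate mass and octane-barrels constraints are tight.
So ethanol = 2.12237 barrels, butane = 1.17047 barrels.
Hence cost = 161.71·2.12237 + 103.96·1.17047 = $464.8905.

$464.89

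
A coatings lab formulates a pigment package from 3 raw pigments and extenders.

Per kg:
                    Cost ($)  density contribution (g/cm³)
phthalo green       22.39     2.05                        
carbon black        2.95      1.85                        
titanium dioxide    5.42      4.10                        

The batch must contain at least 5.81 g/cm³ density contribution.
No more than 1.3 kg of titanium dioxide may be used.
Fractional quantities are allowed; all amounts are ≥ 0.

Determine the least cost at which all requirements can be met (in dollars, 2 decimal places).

Let x1 = kg of phthalo green, x2 = kg of carbon black, x3 = kg of titanium dioxide.
min 22.39x1 + 2.95x2 + 5.42x3 subject to:
  2.05x1 + 1.85x2 + 4.1x3 ≥ 5.81   (density contribution)
  x3 ≤ 1.3
  x1, x2, x3 ≥ 0.
The optimal basis is {carbon black, titanium dioxide}; phthalo green drops out. There the density contribution and the titanium dioxide cap constraints are tight.
That vertex is x2 = 0.2595, x3 = 1.3.
Cost = 2.95·0.2595 + 5.42·1.3 = 7.8115.

$7.81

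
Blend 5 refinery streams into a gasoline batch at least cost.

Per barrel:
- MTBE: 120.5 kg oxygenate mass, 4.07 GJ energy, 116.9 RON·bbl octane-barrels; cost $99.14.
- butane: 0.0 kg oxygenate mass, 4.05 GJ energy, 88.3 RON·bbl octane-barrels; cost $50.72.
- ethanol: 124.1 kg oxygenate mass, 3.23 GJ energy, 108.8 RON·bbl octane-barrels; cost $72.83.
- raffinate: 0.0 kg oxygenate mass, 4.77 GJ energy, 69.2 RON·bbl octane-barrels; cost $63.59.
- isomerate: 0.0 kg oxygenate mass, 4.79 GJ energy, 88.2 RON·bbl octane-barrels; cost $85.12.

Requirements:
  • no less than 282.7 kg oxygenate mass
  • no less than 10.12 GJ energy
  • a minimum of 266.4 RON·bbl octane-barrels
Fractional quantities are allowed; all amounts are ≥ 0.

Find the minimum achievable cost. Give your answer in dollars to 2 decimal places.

Let x1 = barrels of MTBE, x2 = barrels of butane, x3 = barrels of ethanol, x4 = barrels of raffinate, x5 = barrels of isomerate.
Minimize 99.14x1 + 50.72x2 + 72.83x3 + 63.59x4 + 85.12x5 with:
  120.5x1 + 124.1x3 ≥ 282.7   (oxygenate mass)
  4.07x1 + 4.05x2 + 3.23x3 + 4.77x4 + 4.79x5 ≥ 10.12   (energy)
  116.9x1 + 88.3x2 + 108.8x3 + 69.2x4 + 88.2x5 ≥ 266.4   (octane-barrels)
  x1, x2, x3, x4, x5 ≥ 0.
The cheapest feasible vertex uses only butane, ethanol; MTBE, raffinate, isomerate are not used. There the oxygenate mass and energy constraints are tight.
That vertex is x2 = 0.682, x3 = 2.278.
Cost = 50.72·0.682 + 72.83·2.278 = 200.4978.

$200.50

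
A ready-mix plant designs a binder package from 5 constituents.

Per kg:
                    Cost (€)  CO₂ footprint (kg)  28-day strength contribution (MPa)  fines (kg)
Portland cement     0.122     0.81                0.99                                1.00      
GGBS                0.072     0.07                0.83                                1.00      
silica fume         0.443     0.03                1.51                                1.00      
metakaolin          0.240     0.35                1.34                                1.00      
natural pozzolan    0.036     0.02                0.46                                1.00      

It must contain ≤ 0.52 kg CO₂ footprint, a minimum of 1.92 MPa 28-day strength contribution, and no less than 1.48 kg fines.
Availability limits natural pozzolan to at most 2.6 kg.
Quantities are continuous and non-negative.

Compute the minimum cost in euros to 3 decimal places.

€0.156

Let x1 = kg of Portland cement, x2 = kg of GGBS, x3 = kg of silica fume, x4 = kg of metakaolin, x5 = kg of natural pozzolan.
Minimise 0.122x1 + 0.072x2 + 0.443x3 + 0.24x4 + 0.036x5 with:
  0.81x1 + 0.07x2 + 0.03x3 + 0.35x4 + 0.02x5 ≤ 0.52   (CO₂ footprint)
  0.99x1 + 0.83x2 + 1.51x3 + 1.34x4 + 0.46x5 ≥ 1.92   (28-day strength contribution)
  1x1 + 1x2 + 1x3 + 1x4 + 1x5 ≥ 1.48   (fines)
  x5 ≤ 2.6
  x1, x2, x3, x4, x5 ≥ 0.
The optimal basis is {GGBS, natural pozzolan}; Portland cement, silica fume, metakaolin drop out. The 28-day strength contribution and the natural pozzolan cap requirements are met with equality.
Optimal quantities: GGBS = 0.8723 kg, natural pozzolan = 2.6 kg.
Hence cost = 0.072·0.8723 + 0.036·2.6 = €0.15641.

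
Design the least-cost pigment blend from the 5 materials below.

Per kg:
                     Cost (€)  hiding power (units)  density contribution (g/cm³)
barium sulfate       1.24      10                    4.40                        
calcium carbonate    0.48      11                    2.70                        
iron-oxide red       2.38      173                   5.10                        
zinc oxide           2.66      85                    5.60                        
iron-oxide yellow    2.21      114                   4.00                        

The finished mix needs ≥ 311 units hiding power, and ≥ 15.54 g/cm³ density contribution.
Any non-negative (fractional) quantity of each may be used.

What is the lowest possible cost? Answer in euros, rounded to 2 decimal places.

€5.16

Let x1 = kg of barium sulfate, x2 = kg of calcium carbonate, x3 = kg of iron-oxide red, x4 = kg of zinc oxide, x5 = kg of iron-oxide yellow.
Minimise 1.24x1 + 0.48x2 + 2.38x3 + 2.66x4 + 2.21x5 with:
  10x1 + 11x2 + 173x3 + 85x4 + 114x5 ≥ 311   (hiding power)
  4.4x1 + 2.7x2 + 5.1x3 + 5.6x4 + 4x5 ≥ 15.54   (density contribution)
  x1, x2, x3, x4, x5 ≥ 0.
At the optimum only calcium carbonate, iron-oxide red are positive (barium sulfate, zinc oxide, iron-oxide yellow = 0). Binding constraints: hiding power and density contribution.
Solving gives x2 = 2.682, x3 = 1.627.
Hence cost = 0.48·2.682 + 2.38·1.627 = €5.1596.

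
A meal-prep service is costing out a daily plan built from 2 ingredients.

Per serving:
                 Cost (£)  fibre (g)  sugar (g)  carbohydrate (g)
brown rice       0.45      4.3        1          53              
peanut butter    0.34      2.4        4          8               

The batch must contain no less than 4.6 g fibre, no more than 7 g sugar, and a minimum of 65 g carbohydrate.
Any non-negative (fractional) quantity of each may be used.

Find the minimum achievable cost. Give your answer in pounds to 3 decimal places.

This is a linear program. Let x1 = servings of brown rice, x2 = servings of peanut butter.
Minimize 0.45x1 + 0.34x2 s.t.:
  4.3x1 + 2.4x2 ≥ 4.6   (fibre)
  1x1 + 4x2 ≤ 7   (sugar)
  53x1 + 8x2 ≥ 65   (carbohydrate)
  x1, x2 ≥ 0.
The cheapest feasible vertex uses only brown rice; peanut butter is not used. Binding constraint: carbohydrate.
That vertex is x1 = 1.226.
Total cost: 0.45·1.226 = 0.55170.

£0.552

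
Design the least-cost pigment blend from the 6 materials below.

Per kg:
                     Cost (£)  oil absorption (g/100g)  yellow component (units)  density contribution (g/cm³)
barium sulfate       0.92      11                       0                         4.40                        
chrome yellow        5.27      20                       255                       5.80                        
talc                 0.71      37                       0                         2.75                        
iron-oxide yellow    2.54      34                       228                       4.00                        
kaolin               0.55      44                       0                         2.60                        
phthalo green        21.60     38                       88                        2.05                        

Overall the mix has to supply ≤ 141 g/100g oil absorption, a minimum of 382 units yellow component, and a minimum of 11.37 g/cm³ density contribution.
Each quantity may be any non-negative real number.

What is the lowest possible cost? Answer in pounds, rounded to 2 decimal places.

Set it up as a linear program. Let x1 = kg of barium sulfate, x2 = kg of chrome yellow, x3 = kg of talc, x4 = kg of iron-oxide yellow, x5 = kg of kaolin, x6 = kg of phthalo green.
Minimize 0.92x1 + 5.27x2 + 0.71x3 + 2.54x4 + 0.55x5 + 21.6x6 s.t.:
  11x1 + 20x2 + 37x3 + 34x4 + 44x5 + 38x6 ≤ 141   (oil absorption)
  255x2 + 228x4 + 88x6 ≥ 382   (yellow component)
  4.4x1 + 5.8x2 + 2.75x3 + 4x4 + 2.6x5 + 2.05x6 ≥ 11.37   (density contribution)
  x1, x2, x3, x4, x5, x6 ≥ 0.
The minimum-cost mix takes nothing from chrome yellow, talc, kaolin, phthalo green — only barium sulfate, iron-oxide yellow. There the yellow component and density contribution constraints are tight.
Optimal quantities: barium sulfate = 1.061 kg, iron-oxide yellow = 1.675 kg.
Cost = 0.92·1.061 + 2.54·1.675 = 5.2306.

£5.23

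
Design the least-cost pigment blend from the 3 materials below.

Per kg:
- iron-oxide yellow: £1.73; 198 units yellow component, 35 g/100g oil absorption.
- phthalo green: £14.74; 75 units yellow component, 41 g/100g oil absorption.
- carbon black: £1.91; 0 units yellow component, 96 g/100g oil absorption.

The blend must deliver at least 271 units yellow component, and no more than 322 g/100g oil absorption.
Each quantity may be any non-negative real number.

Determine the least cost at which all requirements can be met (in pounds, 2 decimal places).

£2.37

This is a linear program. Let x1 = kg of iron-oxide yellow, x2 = kg of phthalo green, x3 = kg of carbon black.
min 1.73x1 + 14.74x2 + 1.91x3 with:
  198x1 + 75x2 ≥ 271   (yellow component)
  35x1 + 41x2 + 96x3 ≤ 322   (oil absorption)
  x1, x2, x3 ≥ 0.
The minimum-cost mix takes nothing from phthalo green, carbon black — only iron-oxide yellow. There the yellow component constraint is tight.
So iron-oxide yellow = 1.369 kg.
Total cost: 1.73·1.369 = 2.3684.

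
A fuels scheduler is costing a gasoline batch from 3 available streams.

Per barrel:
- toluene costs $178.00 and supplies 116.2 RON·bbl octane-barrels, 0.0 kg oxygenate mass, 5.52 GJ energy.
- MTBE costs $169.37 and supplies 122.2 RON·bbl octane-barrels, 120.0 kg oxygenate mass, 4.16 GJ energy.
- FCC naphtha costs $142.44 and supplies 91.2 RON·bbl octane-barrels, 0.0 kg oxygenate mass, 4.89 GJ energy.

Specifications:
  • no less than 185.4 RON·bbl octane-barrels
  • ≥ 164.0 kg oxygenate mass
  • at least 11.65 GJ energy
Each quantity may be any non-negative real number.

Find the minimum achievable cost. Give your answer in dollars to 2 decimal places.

Set it up as a linear program. Let x1 = barrels of toluene, x2 = barrels of MTBE, x3 = barrels of FCC naphtha.
Minimize 178x1 + 169.37x2 + 142.44x3 s.t.:
  116.2x1 + 122.2x2 + 91.2x3 ≥ 185.4   (octane-barrels)
  120x2 ≥ 164   (oxygenate mass)
  5.52x1 + 4.16x2 + 4.89x3 ≥ 11.65   (energy)
  x1, x2, x3 ≥ 0.
The optimal basis is {MTBE, FCC naphtha}; toluene drops out. There the oxygenate mass and energy constraints are tight.
Solving gives x2 = 1.36667, x3 = 1.21977.
Hence cost = 169.37·1.36667 + 142.44·1.21977 = $405.2169.

$405.22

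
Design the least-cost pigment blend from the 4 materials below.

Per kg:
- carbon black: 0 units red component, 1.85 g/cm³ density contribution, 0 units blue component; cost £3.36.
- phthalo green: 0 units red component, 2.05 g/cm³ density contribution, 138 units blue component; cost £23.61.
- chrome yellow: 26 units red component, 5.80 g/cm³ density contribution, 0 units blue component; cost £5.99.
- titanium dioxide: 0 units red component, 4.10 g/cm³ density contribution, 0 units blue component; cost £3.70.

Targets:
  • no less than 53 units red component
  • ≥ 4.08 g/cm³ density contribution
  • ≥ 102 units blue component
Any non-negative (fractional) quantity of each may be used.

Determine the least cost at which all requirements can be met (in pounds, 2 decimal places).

£29.66

Treat it as an LP. Let x1 = kg of carbon black, x2 = kg of phthalo green, x3 = kg of chrome yellow, x4 = kg of titanium dioxide.
Minimise 3.36x1 + 23.61x2 + 5.99x3 + 3.7x4 s.t.:
  26x3 ≥ 53   (red component)
  1.85x1 + 2.05x2 + 5.8x3 + 4.1x4 ≥ 4.08   (density contribution)
  138x2 ≥ 102   (blue component)
  x1, x2, x3, x4 ≥ 0.
The minimum-cost mix takes nothing from carbon black, titanium dioxide — only phthalo green, chrome yellow. The red component and blue component requirements are met with equality.
Optimal quantities: phthalo green = 0.7391 kg, chrome yellow = 2.038 kg.
Cost = 23.61·0.7391 + 5.99·2.038 = 29.6578.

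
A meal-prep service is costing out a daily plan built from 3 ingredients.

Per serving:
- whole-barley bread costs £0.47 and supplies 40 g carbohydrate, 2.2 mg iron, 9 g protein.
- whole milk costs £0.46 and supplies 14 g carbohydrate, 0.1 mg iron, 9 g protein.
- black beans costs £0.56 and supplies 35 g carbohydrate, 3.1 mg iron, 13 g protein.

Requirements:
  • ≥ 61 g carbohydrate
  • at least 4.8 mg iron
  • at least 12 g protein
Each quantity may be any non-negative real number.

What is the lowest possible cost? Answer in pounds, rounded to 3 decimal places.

£0.900

Set it up as a linear program. Let x1 = servings of whole-barley bread, x2 = servings of whole milk, x3 = servings of black beans.
Minimize 0.47x1 + 0.46x2 + 0.56x3 with:
  40x1 + 14x2 + 35x3 ≥ 61   (carbohydrate)
  2.2x1 + 0.1x2 + 3.1x3 ≥ 4.8   (iron)
  9x1 + 9x2 + 13x3 ≥ 12   (protein)
  x1, x2, x3 ≥ 0.
The optimal basis is {whole-barley bread, black beans}; whole milk drops out. There the carbohydrate and iron constraints are tight.
So whole-barley bread = 0.4489 servings, black beans = 1.23 servings.
Total cost: 0.47·0.4489 + 0.56·1.23 = 0.89978.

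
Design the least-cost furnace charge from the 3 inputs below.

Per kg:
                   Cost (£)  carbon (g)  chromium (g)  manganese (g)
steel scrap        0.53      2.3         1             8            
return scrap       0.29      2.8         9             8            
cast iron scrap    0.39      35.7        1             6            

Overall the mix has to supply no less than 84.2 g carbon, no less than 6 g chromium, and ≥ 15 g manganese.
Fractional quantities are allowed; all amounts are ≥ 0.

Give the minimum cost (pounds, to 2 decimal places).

£1.03

Let x1 = kg of steel scrap, x2 = kg of return scrap, x3 = kg of cast iron scrap.
Minimize 0.53x1 + 0.29x2 + 0.39x3 s.t.:
  2.3x1 + 2.8x2 + 35.7x3 ≥ 84.2   (carbon)
  1x1 + 9x2 + 1x3 ≥ 6   (chromium)
  8x1 + 8x2 + 6x3 ≥ 15   (manganese)
  x1, x2, x3 ≥ 0.
At the optimum only return scrap, cast iron scrap are positive (steel scrap = 0). The carbon and chromium requirements are met with equality.
Optimal quantities: return scrap = 0.4082 kg, cast iron scrap = 2.327 kg.
Total cost: 0.29·0.4082 + 0.39·2.327 = 1.0259.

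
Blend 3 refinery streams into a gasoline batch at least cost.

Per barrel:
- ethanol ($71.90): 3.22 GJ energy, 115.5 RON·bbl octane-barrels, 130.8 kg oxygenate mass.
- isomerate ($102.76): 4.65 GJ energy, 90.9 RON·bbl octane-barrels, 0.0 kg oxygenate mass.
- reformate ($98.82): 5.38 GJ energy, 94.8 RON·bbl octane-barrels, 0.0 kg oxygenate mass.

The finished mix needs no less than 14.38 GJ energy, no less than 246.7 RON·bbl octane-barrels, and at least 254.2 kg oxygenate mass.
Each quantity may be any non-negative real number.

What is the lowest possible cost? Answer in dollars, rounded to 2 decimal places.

Let x1 = barrels of ethanol, x2 = barrels of isomerate, x3 = barrels of reformate.
Minimise 71.9x1 + 102.76x2 + 98.82x3 s.t.:
  3.22x1 + 4.65x2 + 5.38x3 ≥ 14.38   (energy)
  115.5x1 + 90.9x2 + 94.8x3 ≥ 246.7   (octane-barrels)
  130.8x1 ≥ 254.2   (oxygenate mass)
  x1, x2, x3 ≥ 0.
At the optimum only ethanol, reformate are positive (isomerate = 0). Binding constraints: energy and oxygenate mass.
Optimal quantities: ethanol = 1.943 barrels, reformate = 1.51 barrels.
Total cost: 71.9·1.943 + 98.82·1.51 = 288.9199.

$288.92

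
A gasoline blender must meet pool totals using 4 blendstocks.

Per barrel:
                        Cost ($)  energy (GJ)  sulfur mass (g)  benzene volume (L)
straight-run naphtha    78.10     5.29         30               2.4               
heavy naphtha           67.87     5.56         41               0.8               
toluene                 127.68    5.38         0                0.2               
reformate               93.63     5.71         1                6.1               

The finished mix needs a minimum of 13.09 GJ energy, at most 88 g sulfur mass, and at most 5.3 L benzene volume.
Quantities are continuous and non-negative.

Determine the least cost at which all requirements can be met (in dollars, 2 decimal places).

This is a linear program. Let x1 = barrels of straight-run naphtha, x2 = barrels of heavy naphtha, x3 = barrels of toluene, x4 = barrels of reformate.
min 78.1x1 + 67.87x2 + 127.68x3 + 93.63x4 s.t.:
  5.29x1 + 5.56x2 + 5.38x3 + 5.71x4 ≥ 13.09   (energy)
  30x1 + 41x2 + 1x4 ≤ 88   (sulfur mass)
  2.4x1 + 0.8x2 + 0.2x3 + 6.1x4 ≤ 5.3   (benzene volume)
  x1, x2, x3, x4 ≥ 0.
The optimal basis is {heavy naphtha, reformate}; straight-run naphtha, toluene drop out. There the energy and sulfur mass constraints are tight.
That vertex is x2 = 2.1413, x4 = 0.20744.
Objective = 67.87·2.1413 + 93.63·0.20744 = 164.7526.

$164.75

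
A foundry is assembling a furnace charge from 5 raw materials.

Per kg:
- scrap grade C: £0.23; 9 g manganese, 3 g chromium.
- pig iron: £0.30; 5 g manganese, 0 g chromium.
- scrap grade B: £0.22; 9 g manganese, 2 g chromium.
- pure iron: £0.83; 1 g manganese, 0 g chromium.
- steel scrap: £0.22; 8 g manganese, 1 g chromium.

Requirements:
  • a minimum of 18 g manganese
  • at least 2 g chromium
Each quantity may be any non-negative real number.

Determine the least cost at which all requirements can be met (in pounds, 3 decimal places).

Set it up as a linear program. Let x1 = kg of scrap grade C, x2 = kg of pig iron, x3 = kg of scrap grade B, x4 = kg of pure iron, x5 = kg of steel scrap.
min 0.23x1 + 0.3x2 + 0.22x3 + 0.83x4 + 0.22x5 with:
  9x1 + 5x2 + 9x3 + 1x4 + 8x5 ≥ 18   (manganese)
  3x1 + 2x3 + 1x5 ≥ 2   (chromium)
  x1, x2, x3, x4, x5 ≥ 0.
The minimum-cost mix takes nothing from scrap grade C, pig iron, pure iron, steel scrap — only scrap grade B. There the manganese constraint is tight.
Solving gives x3 = 2.
Cost = 0.22·2 = 0.44000.

£0.440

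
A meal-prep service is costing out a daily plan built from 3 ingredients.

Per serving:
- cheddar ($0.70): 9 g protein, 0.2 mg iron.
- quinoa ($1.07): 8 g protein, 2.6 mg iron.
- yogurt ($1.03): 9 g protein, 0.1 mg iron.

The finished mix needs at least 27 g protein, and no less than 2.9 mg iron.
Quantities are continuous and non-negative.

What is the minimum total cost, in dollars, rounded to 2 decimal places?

This is a linear program. Let x1 = servings of cheddar, x2 = servings of quinoa, x3 = servings of yogurt.
Minimize 0.7x1 + 1.07x2 + 1.03x3 s.t.:
  9x1 + 8x2 + 9x3 ≥ 27   (protein)
  0.2x1 + 2.6x2 + 0.1x3 ≥ 2.9   (iron)
  x1, x2, x3 ≥ 0.
At the optimum only cheddar, quinoa are positive (yogurt = 0). The protein and iron requirements are met with equality.
That vertex is x1 = 2.156, x2 = 0.9495.
Cost = 0.7·2.156 + 1.07·0.9495 = 2.5252.

$2.53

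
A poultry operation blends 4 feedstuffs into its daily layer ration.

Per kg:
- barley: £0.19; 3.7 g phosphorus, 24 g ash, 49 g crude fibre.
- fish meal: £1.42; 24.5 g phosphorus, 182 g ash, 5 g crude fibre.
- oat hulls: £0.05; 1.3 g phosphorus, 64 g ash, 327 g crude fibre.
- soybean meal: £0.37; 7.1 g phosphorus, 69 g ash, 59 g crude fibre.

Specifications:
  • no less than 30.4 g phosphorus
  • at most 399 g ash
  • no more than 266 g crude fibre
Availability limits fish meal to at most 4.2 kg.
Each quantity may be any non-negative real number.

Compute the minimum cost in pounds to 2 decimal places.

Treat it as an LP. Let x1 = kg of barley, x2 = kg of fish meal, x3 = kg of oat hulls, x4 = kg of soybean meal.
Minimize 0.19x1 + 1.42x2 + 0.05x3 + 0.37x4 with:
  3.7x1 + 24.5x2 + 1.3x3 + 7.1x4 ≥ 30.4   (phosphorus)
  24x1 + 182x2 + 64x3 + 69x4 ≤ 399   (ash)
  49x1 + 5x2 + 327x3 + 59x4 ≤ 266   (crude fibre)
  x2 ≤ 4.2
  x1, x2, x3, x4 ≥ 0.
The optimal basis is {barley, soybean meal}; fish meal, oat hulls drop out. There the phosphorus and crude fibre constraints are tight.
Solving gives x1 = 0.733, x4 = 3.9.
Total cost: 0.19·0.733 + 0.37·3.9 = 1.5823.

£1.58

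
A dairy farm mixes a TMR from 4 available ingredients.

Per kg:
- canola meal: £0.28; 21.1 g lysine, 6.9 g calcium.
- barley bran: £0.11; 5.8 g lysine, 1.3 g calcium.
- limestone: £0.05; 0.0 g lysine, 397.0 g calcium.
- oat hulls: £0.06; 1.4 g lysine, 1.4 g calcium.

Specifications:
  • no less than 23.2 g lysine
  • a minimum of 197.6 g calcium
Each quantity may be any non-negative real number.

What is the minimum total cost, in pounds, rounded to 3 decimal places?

This is a linear program. Let x1 = kg of canola meal, x2 = kg of barley bran, x3 = kg of limestone, x4 = kg of oat hulls.
Minimise 0.28x1 + 0.11x2 + 0.05x3 + 0.06x4 with:
  21.1x1 + 5.8x2 + 1.4x4 ≥ 23.2   (lysine)
  6.9x1 + 1.3x2 + 397x3 + 1.4x4 ≥ 197.6   (calcium)
  x1, x2, x3, x4 ≥ 0.
The cheapest feasible vertex uses only canola meal, limestone; barley bran, oat hulls are not used. There the lysine and calcium constraints are tight.
Solving gives x1 = 1.1, x3 = 0.4786.
Objective = 0.28·1.1 + 0.05·0.4786 = 0.33193.

£0.332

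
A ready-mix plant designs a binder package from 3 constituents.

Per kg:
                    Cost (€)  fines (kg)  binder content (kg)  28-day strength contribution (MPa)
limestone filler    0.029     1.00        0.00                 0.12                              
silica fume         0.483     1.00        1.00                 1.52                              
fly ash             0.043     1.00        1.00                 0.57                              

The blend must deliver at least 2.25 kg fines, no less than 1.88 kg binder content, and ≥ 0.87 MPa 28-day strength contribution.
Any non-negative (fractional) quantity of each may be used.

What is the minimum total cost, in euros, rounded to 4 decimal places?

Treat it as an LP. Let x1 = kg of limestone filler, x2 = kg of silica fume, x3 = kg of fly ash.
min 0.029x1 + 0.483x2 + 0.043x3 subject to:
  1x1 + 1x2 + 1x3 ≥ 2.25   (fines)
  1x2 + 1x3 ≥ 1.88   (binder content)
  0.12x1 + 1.52x2 + 0.57x3 ≥ 0.87   (28-day strength contribution)
  x1, x2, x3 ≥ 0.
The optimal basis is {limestone filler, fly ash}; silica fume drops out. Binding constraints: fines and binder content.
Optimal quantities: limestone filler = 0.37 kg, fly ash = 1.88 kg.
Objective = 0.029·0.37 + 0.043·1.88 = 0.091570.

€0.0916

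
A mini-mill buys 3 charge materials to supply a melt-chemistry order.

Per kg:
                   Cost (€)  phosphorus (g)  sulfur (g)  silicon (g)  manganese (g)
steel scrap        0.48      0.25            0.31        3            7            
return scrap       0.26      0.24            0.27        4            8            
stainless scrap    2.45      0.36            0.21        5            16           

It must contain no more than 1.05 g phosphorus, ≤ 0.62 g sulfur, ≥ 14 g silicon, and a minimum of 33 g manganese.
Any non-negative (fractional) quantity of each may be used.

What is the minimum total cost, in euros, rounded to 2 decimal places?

€6.33

Let x1 = kg of steel scrap, x2 = kg of return scrap, x3 = kg of stainless scrap.
Minimize 0.48x1 + 0.26x2 + 2.45x3 s.t.:
  0.25x1 + 0.24x2 + 0.36x3 ≤ 1.05   (phosphorus)
  0.31x1 + 0.27x2 + 0.21x3 ≤ 0.62   (sulfur)
  3x1 + 4x2 + 5x3 ≥ 14   (silicon)
  7x1 + 8x2 + 16x3 ≥ 33   (manganese)
  x1, x2, x3 ≥ 0.
The minimum-cost mix takes nothing from steel scrap — only return scrap, stainless scrap. Binding constraints: sulfur and silicon.
That vertex is x2 = 0.3137, x3 = 2.549.
Total cost: 0.26·0.3137 + 2.45·2.549 = 6.3266.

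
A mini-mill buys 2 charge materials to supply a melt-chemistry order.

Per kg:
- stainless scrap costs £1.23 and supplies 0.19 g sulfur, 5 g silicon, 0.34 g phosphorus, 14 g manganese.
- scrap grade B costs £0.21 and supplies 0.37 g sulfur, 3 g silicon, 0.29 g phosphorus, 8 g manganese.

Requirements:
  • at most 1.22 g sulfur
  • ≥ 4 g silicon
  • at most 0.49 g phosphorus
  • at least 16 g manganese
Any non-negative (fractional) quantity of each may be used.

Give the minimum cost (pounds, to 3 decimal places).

£0.883

Treat it as an LP. Let x1 = kg of stainless scrap, x2 = kg of scrap grade B.
Minimise 1.23x1 + 0.21x2 s.t.:
  0.19x1 + 0.37x2 ≤ 1.22   (sulfur)
  5x1 + 3x2 ≥ 4   (silicon)
  0.34x1 + 0.29x2 ≤ 0.49   (phosphorus)
  14x1 + 8x2 ≥ 16   (manganese)
  x1, x2 ≥ 0.
Both inputs are positive at the optimum. There the phosphorus and manganese constraints are tight.
So stainless scrap = 0.5373 kg, scrap grade B = 1.06 kg.
Hence cost = 1.23·0.5373 + 0.21·1.06 = £0.88348.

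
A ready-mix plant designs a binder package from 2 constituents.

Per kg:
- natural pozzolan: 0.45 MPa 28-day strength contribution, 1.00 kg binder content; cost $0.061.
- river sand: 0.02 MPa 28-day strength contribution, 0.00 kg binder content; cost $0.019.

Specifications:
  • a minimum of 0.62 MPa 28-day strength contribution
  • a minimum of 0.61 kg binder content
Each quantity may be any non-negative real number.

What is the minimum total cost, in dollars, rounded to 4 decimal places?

Treat it as an LP. Let x1 = kg of natural pozzolan, x2 = kg of river sand.
min 0.061x1 + 0.019x2 with:
  0.45x1 + 0.02x2 ≥ 0.62   (28-day strength contribution)
  1x1 ≥ 0.61   (binder content)
  x1, x2 ≥ 0.
The cheapest feasible vertex uses only natural pozzolan; river sand is not used. The 28-day strength contribution requirement is met with equality.
That vertex is x1 = 1.3778.
Total cost: 0.061·1.3778 = 0.084046.

$0.0840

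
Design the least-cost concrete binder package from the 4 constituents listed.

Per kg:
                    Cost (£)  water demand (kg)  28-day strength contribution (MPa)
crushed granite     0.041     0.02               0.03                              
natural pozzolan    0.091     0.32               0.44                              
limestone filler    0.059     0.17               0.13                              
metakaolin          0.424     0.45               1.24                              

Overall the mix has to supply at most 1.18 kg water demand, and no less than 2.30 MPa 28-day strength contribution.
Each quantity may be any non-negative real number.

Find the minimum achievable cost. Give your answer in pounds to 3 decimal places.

Let x1 = kg of crushed granite, x2 = kg of natural pozzolan, x3 = kg of limestone filler, x4 = kg of metakaolin.
Minimise 0.041x1 + 0.091x2 + 0.059x3 + 0.424x4 s.t.:
  0.02x1 + 0.32x2 + 0.17x3 + 0.45x4 ≤ 1.18   (water demand)
  0.03x1 + 0.44x2 + 0.13x3 + 1.24x4 ≥ 2.3   (28-day strength contribution)
  x1, x2, x3, x4 ≥ 0.
At the optimum only natural pozzolan, metakaolin are positive (crushed granite, limestone filler = 0). The water demand and 28-day strength contribution requirements are met with equality.
So natural pozzolan = 2.1539 kg, metakaolin = 1.0905 kg.
Cost = 0.091·2.1539 + 0.424·1.0905 = 0.65838.

£0.658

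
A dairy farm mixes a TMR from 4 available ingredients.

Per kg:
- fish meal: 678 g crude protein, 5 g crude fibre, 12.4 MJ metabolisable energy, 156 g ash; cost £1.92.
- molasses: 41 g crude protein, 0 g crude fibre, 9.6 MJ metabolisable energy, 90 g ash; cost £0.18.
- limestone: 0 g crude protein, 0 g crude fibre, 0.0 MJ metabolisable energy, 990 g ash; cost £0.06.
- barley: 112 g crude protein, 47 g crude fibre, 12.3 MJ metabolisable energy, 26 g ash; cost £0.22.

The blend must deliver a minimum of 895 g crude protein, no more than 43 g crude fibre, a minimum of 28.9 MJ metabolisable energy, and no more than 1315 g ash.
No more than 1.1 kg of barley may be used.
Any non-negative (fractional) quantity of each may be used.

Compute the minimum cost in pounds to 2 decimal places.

£2.49

Treat it as an LP. Let x1 = kg of fish meal, x2 = kg of molasses, x3 = kg of limestone, x4 = kg of barley.
Minimize 1.92x1 + 0.18x2 + 0.06x3 + 0.22x4 subject to:
  678x1 + 41x2 + 112x4 ≥ 895   (crude protein)
  5x1 + 47x4 ≤ 43   (crude fibre)
  12.4x1 + 9.6x2 + 12.3x4 ≥ 28.9   (metabolisable energy)
  156x1 + 90x2 + 990x3 + 26x4 ≤ 1315   (ash)
  x4 ≤ 1.1
  x1, x2, x3, x4 ≥ 0.
The optimal basis is {fish meal, molasses, barley}; limestone drops out. Binding constraints: crude protein, crude fibre, metabolisable energy.
That vertex is x1 = 1.159, x2 = 0.499, x4 = 0.7916.
Hence cost = 1.92·1.159 + 0.18·0.499 + 0.22·0.7916 = £2.4893.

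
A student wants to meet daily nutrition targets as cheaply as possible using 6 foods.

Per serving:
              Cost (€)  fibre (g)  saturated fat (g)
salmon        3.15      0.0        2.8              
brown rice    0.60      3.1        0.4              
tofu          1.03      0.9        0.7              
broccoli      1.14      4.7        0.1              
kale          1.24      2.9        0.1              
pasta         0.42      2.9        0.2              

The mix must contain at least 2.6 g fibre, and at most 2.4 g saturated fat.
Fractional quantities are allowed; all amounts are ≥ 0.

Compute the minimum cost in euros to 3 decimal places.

Treat it as an LP. Let x1 = servings of salmon, x2 = servings of brown rice, x3 = servings of tofu, x4 = servings of broccoli, x5 = servings of kale, x6 = servings of pasta.
Minimise 3.15x1 + 0.6x2 + 1.03x3 + 1.14x4 + 1.24x5 + 0.42x6 with:
  3.1x2 + 0.9x3 + 4.7x4 + 2.9x5 + 2.9x6 ≥ 2.6   (fibre)
  2.8x1 + 0.4x2 + 0.7x3 + 0.1x4 + 0.1x5 + 0.2x6 ≤ 2.4   (saturated fat)
  x1, x2, x3, x4, x5, x6 ≥ 0.
At the optimum only pasta is positive (salmon, brown rice, tofu, broccoli, kale = 0). The fibre requirement is met with equality.
That vertex is x6 = 0.8966.
Total cost: 0.42·0.8966 = 0.37657.

€0.377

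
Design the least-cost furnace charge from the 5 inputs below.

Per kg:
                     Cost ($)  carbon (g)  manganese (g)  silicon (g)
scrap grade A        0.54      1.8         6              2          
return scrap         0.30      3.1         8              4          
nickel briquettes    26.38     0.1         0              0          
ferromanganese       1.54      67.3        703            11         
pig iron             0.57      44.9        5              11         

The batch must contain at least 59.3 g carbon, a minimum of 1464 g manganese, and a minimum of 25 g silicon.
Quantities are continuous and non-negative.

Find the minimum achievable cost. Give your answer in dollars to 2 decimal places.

$3.31

Treat it as an LP. Let x1 = kg of scrap grade A, x2 = kg of return scrap, x3 = kg of nickel briquettes, x4 = kg of ferromanganese, x5 = kg of pig iron.
Minimise 0.54x1 + 0.3x2 + 26.38x3 + 1.54x4 + 0.57x5 with:
  1.8x1 + 3.1x2 + 0.1x3 + 67.3x4 + 44.9x5 ≥ 59.3   (carbon)
  6x1 + 8x2 + 703x4 + 5x5 ≥ 1464   (manganese)
  2x1 + 4x2 + 11x4 + 11x5 ≥ 25   (silicon)
  x1, x2, x3, x4, x5 ≥ 0.
The cheapest feasible vertex uses only ferromanganese, pig iron; scrap grade A, return scrap, nickel briquettes are not used. Binding constraints: manganese and silicon.
Optimal quantities: ferromanganese = 2.081 kg, pig iron = 0.1916 kg.
Objective = 1.54·2.081 + 0.57·0.1916 = 3.3140.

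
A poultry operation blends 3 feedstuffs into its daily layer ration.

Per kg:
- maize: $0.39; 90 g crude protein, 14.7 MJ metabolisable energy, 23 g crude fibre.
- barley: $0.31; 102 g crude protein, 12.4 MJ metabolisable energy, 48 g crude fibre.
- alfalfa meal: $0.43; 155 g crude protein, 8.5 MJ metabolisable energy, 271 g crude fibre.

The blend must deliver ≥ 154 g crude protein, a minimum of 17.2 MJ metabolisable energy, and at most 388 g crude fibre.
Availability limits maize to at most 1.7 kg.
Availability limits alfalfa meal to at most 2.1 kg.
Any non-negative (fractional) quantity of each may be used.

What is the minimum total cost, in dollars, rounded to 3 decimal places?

$0.462

Treat it as an LP. Let x1 = kg of maize, x2 = kg of barley, x3 = kg of alfalfa meal.
min 0.39x1 + 0.31x2 + 0.43x3 subject to:
  90x1 + 102x2 + 155x3 ≥ 154   (crude protein)
  14.7x1 + 12.4x2 + 8.5x3 ≥ 17.2   (metabolisable energy)
  23x1 + 48x2 + 271x3 ≤ 388   (crude fibre)
  x1 ≤ 1.7
  x3 ≤ 2.1
  x1, x2, x3 ≥ 0.
At the optimum only barley, alfalfa meal are positive (maize = 0). Binding constraints: crude protein and metabolisable energy.
Solving gives x2 = 1.286, x3 = 0.1471.
Objective = 0.31·1.286 + 0.43·0.1471 = 0.46191.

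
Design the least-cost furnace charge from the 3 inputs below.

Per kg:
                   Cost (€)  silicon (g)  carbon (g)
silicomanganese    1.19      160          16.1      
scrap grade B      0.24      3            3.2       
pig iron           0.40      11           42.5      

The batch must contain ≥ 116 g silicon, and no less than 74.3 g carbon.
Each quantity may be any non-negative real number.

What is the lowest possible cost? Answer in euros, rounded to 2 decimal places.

This is a linear program. Let x1 = kg of silicomanganese, x2 = kg of scrap grade B, x3 = kg of pig iron.
Minimize 1.19x1 + 0.24x2 + 0.4x3 subject to:
  160x1 + 3x2 + 11x3 ≥ 116   (silicon)
  16.1x1 + 3.2x2 + 42.5x3 ≥ 74.3   (carbon)
  x1, x2, x3 ≥ 0.
The optimal basis is {silicomanganese, pig iron}; scrap grade B drops out. The silicon and carbon requirements are met with equality.
Optimal quantities: silicomanganese = 0.621 kg, pig iron = 1.513 kg.
Total cost: 1.19·0.621 + 0.4·1.513 = 1.3442.

€1.34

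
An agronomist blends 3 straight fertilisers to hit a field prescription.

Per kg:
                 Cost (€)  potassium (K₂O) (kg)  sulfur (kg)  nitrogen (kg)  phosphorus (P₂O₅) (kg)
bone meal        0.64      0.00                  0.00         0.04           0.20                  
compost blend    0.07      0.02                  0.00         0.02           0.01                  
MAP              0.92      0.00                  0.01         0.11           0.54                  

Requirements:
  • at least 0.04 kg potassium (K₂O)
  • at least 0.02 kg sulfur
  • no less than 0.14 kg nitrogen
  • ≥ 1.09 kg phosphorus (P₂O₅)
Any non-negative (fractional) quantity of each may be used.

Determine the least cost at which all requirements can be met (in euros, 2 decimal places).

€1.98

Treat it as an LP. Let x1 = kg of bone meal, x2 = kg of compost blend, x3 = kg of MAP.
min 0.64x1 + 0.07x2 + 0.92x3 subject to:
  0.02x2 ≥ 0.04   (potassium (K₂O))
  0.01x3 ≥ 0.02   (sulfur)
  0.04x1 + 0.02x2 + 0.11x3 ≥ 0.14   (nitrogen)
  0.2x1 + 0.01x2 + 0.54x3 ≥ 1.09   (phosphorus (P₂O₅))
  x1, x2, x3 ≥ 0.
The cheapest feasible vertex uses only compost blend, MAP; bone meal is not used. There the potassium (K₂O) and sulfur constraints are tight.
So compost blend = 2 kg, MAP = 2 kg.
Hence cost = 0.07·2 + 0.92·2 = €1.9800.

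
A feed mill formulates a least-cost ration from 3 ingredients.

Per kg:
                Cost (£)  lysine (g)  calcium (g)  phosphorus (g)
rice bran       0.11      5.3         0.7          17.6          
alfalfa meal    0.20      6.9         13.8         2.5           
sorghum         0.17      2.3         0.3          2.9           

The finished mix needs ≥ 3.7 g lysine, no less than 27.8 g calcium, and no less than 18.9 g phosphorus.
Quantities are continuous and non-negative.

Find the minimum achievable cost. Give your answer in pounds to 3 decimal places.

Let x1 = kg of rice bran, x2 = kg of alfalfa meal, x3 = kg of sorghum.
Minimize 0.11x1 + 0.2x2 + 0.17x3 s.t.:
  5.3x1 + 6.9x2 + 2.3x3 ≥ 3.7   (lysine)
  0.7x1 + 13.8x2 + 0.3x3 ≥ 27.8   (calcium)
  17.6x1 + 2.5x2 + 2.9x3 ≥ 18.9   (phosphorus)
  x1, x2, x3 ≥ 0.
At the optimum only rice bran, alfalfa meal are positive (sorghum = 0). Binding constraints: calcium and phosphorus.
That vertex is x1 = 0.7934, x2 = 1.974.
Hence cost = 0.11·0.7934 + 0.2·1.974 = £0.48207.

£0.482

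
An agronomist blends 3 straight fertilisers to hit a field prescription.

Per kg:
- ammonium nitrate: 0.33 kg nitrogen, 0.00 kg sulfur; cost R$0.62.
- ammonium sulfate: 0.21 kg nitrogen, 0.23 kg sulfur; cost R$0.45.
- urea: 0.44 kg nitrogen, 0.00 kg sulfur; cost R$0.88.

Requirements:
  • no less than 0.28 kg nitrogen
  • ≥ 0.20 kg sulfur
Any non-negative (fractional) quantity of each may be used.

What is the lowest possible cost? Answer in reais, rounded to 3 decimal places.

R$0.574

Let x1 = kg of ammonium nitrate, x2 = kg of ammonium sulfate, x3 = kg of urea.
Minimize 0.62x1 + 0.45x2 + 0.88x3 with:
  0.33x1 + 0.21x2 + 0.44x3 ≥ 0.28   (nitrogen)
  0.23x2 ≥ 0.2   (sulfur)
  x1, x2, x3 ≥ 0.
At the optimum only ammonium nitrate, ammonium sulfate are positive (urea = 0). Binding constraints: nitrogen and sulfur.
Optimal quantities: ammonium nitrate = 0.2951 kg, ammonium sulfate = 0.8696 kg.
Cost = 0.62·0.2951 + 0.45·0.8696 = 0.57428.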